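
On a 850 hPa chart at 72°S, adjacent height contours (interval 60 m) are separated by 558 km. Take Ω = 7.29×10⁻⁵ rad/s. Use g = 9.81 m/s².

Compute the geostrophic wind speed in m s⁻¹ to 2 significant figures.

7.6 m s⁻¹

Coriolis parameter at 72°S:
f = 2Ω sin φ = 2 × 7.29×10⁻⁵ × sin 72° = 1.39×10⁻⁴ s⁻¹
Height gradient: |∂Z/∂n| = 60 m / 558000 m = 1.08×10⁻⁴
On a pressure surface, geostrophic balance gives V_g = (g/f)|∂Z/∂n|:
V_g = 9.81 × 1.08×10⁻⁴ / 1.39×10⁻⁴ = 7.61 m/s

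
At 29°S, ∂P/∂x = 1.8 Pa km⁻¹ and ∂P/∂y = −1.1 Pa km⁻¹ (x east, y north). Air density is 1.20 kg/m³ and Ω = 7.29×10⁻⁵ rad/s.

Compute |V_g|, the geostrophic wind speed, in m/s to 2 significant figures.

Coriolis parameter at 29°S:
f = 2Ω sin φ = 2 × 7.29×10⁻⁵ × sin 29° = 7.07×10⁻⁵ s⁻¹
In the Southern Hemisphere f is negative: f = −7.07×10⁻⁵ s⁻¹.
Component geostrophic relations (x east, y north):
u_g = −(1/(fρ)) ∂P/∂y,  v_g = (1/(fρ)) ∂P/∂x
u_g = −(−1.1×10⁻³)/(−7.07×10⁻⁵ × 1.20) = −13.0 m/s;  v_g = (1.8×10⁻³)/(−7.07×10⁻⁵ × 1.20) = −21.2 m/s
|V_g| = √(u_g² + v_g²) = 24.9 m/s

25 m/s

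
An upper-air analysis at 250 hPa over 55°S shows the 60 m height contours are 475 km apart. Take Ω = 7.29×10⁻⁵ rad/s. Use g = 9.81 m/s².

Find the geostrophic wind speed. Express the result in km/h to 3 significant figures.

37.4 km/h

Coriolis parameter at 55°S:
f = 2Ω sin φ = 2 × 7.29×10⁻⁵ × sin 55° = 1.19×10⁻⁴ s⁻¹
Height gradient: |∂Z/∂n| = 60 m / 475000 m = 1.26×10⁻⁴
On a pressure surface, geostrophic balance gives V_g = (g/f)|∂Z/∂n|:
V_g = 9.81 × 1.26×10⁻⁴ / 1.19×10⁻⁴ = 10.4 m/s
Converting: 10.4 m/s × 3.6 = 37.4 km/h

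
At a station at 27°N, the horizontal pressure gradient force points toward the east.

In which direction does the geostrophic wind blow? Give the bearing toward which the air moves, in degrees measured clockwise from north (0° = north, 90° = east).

The pressure-gradient force points toward the east (bearing 090°).
Geostrophic balance: in the Northern Hemisphere the Coriolis force deflects motion to the right, so the geostrophic wind blows 90° to the right of the pressure-gradient force (low pressure on the left).
Rotating 090° by 90° clockwise gives 180° — the wind blows toward the south.

180°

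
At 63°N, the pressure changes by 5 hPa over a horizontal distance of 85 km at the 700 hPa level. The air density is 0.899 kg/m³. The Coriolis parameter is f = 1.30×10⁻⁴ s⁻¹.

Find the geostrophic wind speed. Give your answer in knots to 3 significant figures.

97.8 knots

Pressure gradient: |∂P/∂n| = 500 Pa / 85000 m = 5.88×10⁻³ Pa/m
Geostrophic balance (pressure-gradient force = Coriolis force):
V_g = (1/(fρ)) |∂P/∂n| = 5.88×10⁻³ / (1.30×10⁻⁴ × 0.899) = 50.3 m/s
Converting: 50.3 m/s × 1.944 = 97.8 knots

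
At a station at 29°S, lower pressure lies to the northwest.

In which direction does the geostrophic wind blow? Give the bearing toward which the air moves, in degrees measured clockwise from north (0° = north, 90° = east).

The pressure-gradient force points toward the northwest (bearing 315°).
Geostrophic balance: in the Southern Hemisphere the Coriolis force deflects motion to the left, so the geostrophic wind blows 90° to the left of the pressure-gradient force (low pressure on the right).
Rotating 315° by 90° counterclockwise gives 225° — the wind blows toward the southwest.

225°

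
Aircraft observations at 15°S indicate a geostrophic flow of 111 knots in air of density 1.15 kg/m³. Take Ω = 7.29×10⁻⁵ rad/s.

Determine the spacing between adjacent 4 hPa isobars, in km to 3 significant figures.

Coriolis parameter at 15°S:
f = 2Ω sin φ = 2 × 7.29×10⁻⁵ × sin 15° = 3.77×10⁻⁵ s⁻¹
Wind speed in SI: 111 knots = 57.1 m/s
Geostrophic balance rearranged: |∂P/∂n| = f ρ V_g
|∂P/∂n| = 3.77×10⁻⁵ × 1.15 × 57.1 = 2.48×10⁻³ Pa/m
Isobar spacing: Δn = ΔP/|∂P/∂n| = 400 Pa / 2.48×10⁻³ Pa/m = 161416 m ≈ 161 km

161 km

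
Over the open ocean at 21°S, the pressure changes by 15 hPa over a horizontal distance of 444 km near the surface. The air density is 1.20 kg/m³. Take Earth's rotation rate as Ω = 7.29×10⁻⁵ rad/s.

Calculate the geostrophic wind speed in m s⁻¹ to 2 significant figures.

54 m s⁻¹

Coriolis parameter at 21°S:
f = 2Ω sin φ = 2 × 7.29×10⁻⁵ × sin 21° = 5.23×10⁻⁵ s⁻¹
Pressure gradient: |∂P/∂n| = 1500 Pa / 444000 m = 3.38×10⁻³ Pa/m
Geostrophic balance (pressure-gradient force = Coriolis force):
V_g = (1/(fρ)) |∂P/∂n| = 3.38×10⁻³ / (5.23×10⁻⁵ × 1.20) = 53.9 m/s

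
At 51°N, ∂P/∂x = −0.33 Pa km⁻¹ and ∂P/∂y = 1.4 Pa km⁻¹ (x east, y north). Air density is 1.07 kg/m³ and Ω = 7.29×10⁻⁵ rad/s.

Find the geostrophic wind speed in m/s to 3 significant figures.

Coriolis parameter at 51°N:
f = 2Ω sin φ = 2 × 7.29×10⁻⁵ × sin 51° = 1.13×10⁻⁴ s⁻¹
Component geostrophic relations (x east, y north):
u_g = −(1/(fρ)) ∂P/∂y,  v_g = (1/(fρ)) ∂P/∂x
u_g = −(1.4×10⁻³)/(1.13×10⁻⁴ × 1.07) = −11.5 m/s;  v_g = (−0.33×10⁻³)/(1.13×10⁻⁴ × 1.07) = −2.72 m/s
|V_g| = √(u_g² + v_g²) = 11.9 m/s

11.9 m/s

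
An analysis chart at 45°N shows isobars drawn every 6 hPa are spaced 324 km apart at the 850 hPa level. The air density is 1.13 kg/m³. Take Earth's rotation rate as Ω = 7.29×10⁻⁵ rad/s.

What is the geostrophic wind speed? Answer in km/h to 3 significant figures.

Coriolis parameter at 45°N:
f = 2Ω sin φ = 2 × 7.29×10⁻⁵ × sin 45° = 1.03×10⁻⁴ s⁻¹
Pressure gradient: |∂P/∂n| = 600 Pa / 324000 m = 1.85×10⁻³ Pa/m
Geostrophic balance (pressure-gradient force = Coriolis force):
V_g = (1/(fρ)) |∂P/∂n| = 1.85×10⁻³ / (1.03×10⁻⁴ × 1.13) = 15.9 m/s
Converting: 15.9 m/s × 3.6 = 57.2 km/h

57.2 km/h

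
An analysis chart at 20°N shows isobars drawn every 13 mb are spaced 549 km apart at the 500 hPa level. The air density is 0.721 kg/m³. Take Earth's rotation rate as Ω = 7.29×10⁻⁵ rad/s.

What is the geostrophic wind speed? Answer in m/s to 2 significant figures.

Coriolis parameter at 20°N:
f = 2Ω sin φ = 2 × 7.29×10⁻⁵ × sin 20° = 4.99×10⁻⁵ s⁻¹
Pressure gradient: |∂P/∂n| = 1300 Pa / 549000 m = 2.37×10⁻³ Pa/m
Geostrophic balance (pressure-gradient force = Coriolis force):
V_g = (1/(fρ)) |∂P/∂n| = 2.37×10⁻³ / (4.99×10⁻⁵ × 0.721) = 65.9 m/s

66 m/s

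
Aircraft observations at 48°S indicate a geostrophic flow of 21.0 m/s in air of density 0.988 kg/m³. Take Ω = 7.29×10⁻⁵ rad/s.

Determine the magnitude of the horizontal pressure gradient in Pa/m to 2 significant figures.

Coriolis parameter at 48°S:
f = 2Ω sin φ = 2 × 7.29×10⁻⁵ × sin 48° = 1.08×10⁻⁴ s⁻¹
Geostrophic balance rearranged: |∂P/∂n| = f ρ V_g
|∂P/∂n| = 1.08×10⁻⁴ × 0.988 × 21.0 = 2.25×10⁻³ Pa/m

2.2×10⁻³ Pa/m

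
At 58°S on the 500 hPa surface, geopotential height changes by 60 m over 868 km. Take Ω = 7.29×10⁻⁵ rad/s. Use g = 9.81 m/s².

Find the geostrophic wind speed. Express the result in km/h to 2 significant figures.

20 km/h

Coriolis parameter at 58°S:
f = 2Ω sin φ = 2 × 7.29×10⁻⁵ × sin 58° = 1.24×10⁻⁴ s⁻¹
Height gradient: |∂Z/∂n| = 60 m / 868000 m = 6.91×10⁻⁵
On a pressure surface, geostrophic balance gives V_g = (g/f)|∂Z/∂n|:
V_g = 9.81 × 6.91×10⁻⁵ / 1.24×10⁻⁴ = 5.48 m/s
Converting: 5.48 m/s × 3.6 = 20 km/h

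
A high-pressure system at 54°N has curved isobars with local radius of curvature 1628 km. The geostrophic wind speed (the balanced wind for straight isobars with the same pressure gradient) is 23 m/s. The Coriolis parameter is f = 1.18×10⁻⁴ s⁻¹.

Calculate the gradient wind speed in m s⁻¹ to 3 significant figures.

Around a high, pressure-gradient force acts outward with centrifugal, so Coriolis balances both:
fV = (1/ρ)|∂P/∂n| + V²/R  →  V² − fR·V + fR·V_g = 0
With fR = 1.18×10⁻⁴ × 1628×10³ m = 192 m/s:
V = [fR − √((fR)² − 4 fR V_g)]/2 = [192 − √(192² − 4×192×23)]/2 = 26.7 m/s
Supergeostrophic (V > V_g = 23 m/s), as expected around a high.

26.7 m s⁻¹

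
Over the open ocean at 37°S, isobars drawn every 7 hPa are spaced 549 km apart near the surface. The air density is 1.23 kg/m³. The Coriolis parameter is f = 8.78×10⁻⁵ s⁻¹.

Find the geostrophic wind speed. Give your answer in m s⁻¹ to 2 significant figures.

Pressure gradient: |∂P/∂n| = 700 Pa / 549000 m = 1.28×10⁻³ Pa/m
Geostrophic balance (pressure-gradient force = Coriolis force):
V_g = (1/(fρ)) |∂P/∂n| = 1.28×10⁻³ / (8.78×10⁻⁵ × 1.23) = 11.8 m/s

12 m s⁻¹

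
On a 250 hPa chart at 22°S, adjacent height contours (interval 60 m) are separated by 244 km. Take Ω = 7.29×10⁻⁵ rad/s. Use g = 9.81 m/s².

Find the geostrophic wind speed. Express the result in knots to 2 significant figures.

Coriolis parameter at 22°S:
f = 2Ω sin φ = 2 × 7.29×10⁻⁵ × sin 22° = 5.46×10⁻⁵ s⁻¹
Height gradient: |∂Z/∂n| = 60 m / 244000 m = 2.46×10⁻⁴
On a pressure surface, geostrophic balance gives V_g = (g/f)|∂Z/∂n|:
V_g = 9.81 × 2.46×10⁻⁴ / 5.46×10⁻⁵ = 44.2 m/s
Converting: 44.2 m/s × 1.944 = 86 knots

86 knots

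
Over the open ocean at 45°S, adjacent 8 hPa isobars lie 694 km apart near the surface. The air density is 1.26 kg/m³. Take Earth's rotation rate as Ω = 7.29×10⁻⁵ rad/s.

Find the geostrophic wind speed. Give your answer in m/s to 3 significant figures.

Coriolis parameter at 45°S:
f = 2Ω sin φ = 2 × 7.29×10⁻⁵ × sin 45° = 1.03×10⁻⁴ s⁻¹
Pressure gradient: |∂P/∂n| = 800 Pa / 694000 m = 1.15×10⁻³ Pa/m
Geostrophic balance (pressure-gradient force = Coriolis force):
V_g = (1/(fρ)) |∂P/∂n| = 1.15×10⁻³ / (1.03×10⁻⁴ × 1.26) = 8.87 m/s

8.87 m/s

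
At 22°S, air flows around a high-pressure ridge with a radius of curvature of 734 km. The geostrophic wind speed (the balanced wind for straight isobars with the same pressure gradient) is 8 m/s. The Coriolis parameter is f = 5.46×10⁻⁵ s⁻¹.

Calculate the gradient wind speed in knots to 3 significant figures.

21.5 knots

Around a high, pressure-gradient force acts outward with centrifugal, so Coriolis balances both:
fV = (1/ρ)|∂P/∂n| + V²/R  →  V² − fR·V + fR·V_g = 0
With fR = 5.46×10⁻⁵ × 734×10³ m = 40.1 m/s:
V = [fR − √((fR)² − 4 fR V_g)]/2 = [40.1 − √(40.1² − 4×40.1×8)]/2 = 11 m/s
Supergeostrophic (V > V_g = 8 m/s), as expected around a high.
Converting: 11 m/s × 1.944 = 21.5 knots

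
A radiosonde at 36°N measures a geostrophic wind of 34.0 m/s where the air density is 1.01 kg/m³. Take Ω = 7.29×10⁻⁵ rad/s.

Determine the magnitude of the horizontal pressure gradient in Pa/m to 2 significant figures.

Coriolis parameter at 36°N:
f = 2Ω sin φ = 2 × 7.29×10⁻⁵ × sin 36° = 8.57×10⁻⁵ s⁻¹
Geostrophic balance rearranged: |∂P/∂n| = f ρ V_g
|∂P/∂n| = 8.57×10⁻⁵ × 1.01 × 34.0 = 2.94×10⁻³ Pa/m

2.9×10⁻³ Pa/m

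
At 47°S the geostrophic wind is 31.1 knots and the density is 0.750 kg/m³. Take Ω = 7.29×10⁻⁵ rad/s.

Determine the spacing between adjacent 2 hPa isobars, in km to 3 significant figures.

156 km

Coriolis parameter at 47°S:
f = 2Ω sin φ = 2 × 7.29×10⁻⁵ × sin 47° = 1.07×10⁻⁴ s⁻¹
Wind speed in SI: 31.1 knots = 16.0 m/s
Geostrophic balance rearranged: |∂P/∂n| = f ρ V_g
|∂P/∂n| = 1.07×10⁻⁴ × 0.750 × 16.0 = 1.28×10⁻³ Pa/m
Isobar spacing: Δn = ΔP/|∂P/∂n| = 200 Pa / 1.28×10⁻³ Pa/m = 156309 m ≈ 156 km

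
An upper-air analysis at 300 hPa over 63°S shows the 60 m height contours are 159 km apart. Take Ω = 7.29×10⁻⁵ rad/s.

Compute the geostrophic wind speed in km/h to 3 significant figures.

Coriolis parameter at 63°S:
f = 2Ω sin φ = 2 × 7.29×10⁻⁵ × sin 63° = 1.30×10⁻⁴ s⁻¹
Height gradient: |∂Z/∂n| = 60 m / 159000 m = 3.77×10⁻⁴
On a pressure surface, geostrophic balance gives V_g = (g/f)|∂Z/∂n|:
V_g = 9.81 × 3.77×10⁻⁴ / 1.30×10⁻⁴ = 28.5 m/s
Converting: 28.5 m/s × 3.6 = 103 km/h

103 km/h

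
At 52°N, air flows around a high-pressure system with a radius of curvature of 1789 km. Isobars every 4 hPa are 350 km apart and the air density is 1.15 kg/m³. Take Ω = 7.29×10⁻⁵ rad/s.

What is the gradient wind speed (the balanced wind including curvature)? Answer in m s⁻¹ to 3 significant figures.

9.05 m s⁻¹

Coriolis parameter at 52°N:
f = 2Ω sin φ = 2 × 7.29×10⁻⁵ × sin 52° = 1.15×10⁻⁴ s⁻¹
Pressure gradient: |∂P/∂n| = 400 Pa / 350000 m = 1.14×10⁻³ Pa/m
Geostrophic speed: V_g = |∂P/∂n|/(fρ) = 1.14×10⁻³/(1.15×10⁻⁴ × 1.15) = 8.65 m/s
Around a high, pressure-gradient force acts outward with centrifugal, so Coriolis balances both:
fV = (1/ρ)|∂P/∂n| + V²/R  →  V² − fR·V + fR·V_g = 0
With fR = 1.15×10⁻⁴ × 1789×10³ m = 206 m/s:
V = [fR − √((fR)² − 4 fR V_g)]/2 = [206 − √(206² − 4×206×8.65)]/2 = 9.05 m/s
Supergeostrophic (V > V_g = 8.65 m/s), as expected around a high.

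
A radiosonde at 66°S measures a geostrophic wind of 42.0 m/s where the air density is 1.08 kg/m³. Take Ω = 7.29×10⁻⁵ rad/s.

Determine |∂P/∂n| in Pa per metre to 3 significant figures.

6.04×10⁻³ Pa/m

Coriolis parameter at 66°S:
f = 2Ω sin φ = 2 × 7.29×10⁻⁵ × sin 66° = 1.33×10⁻⁴ s⁻¹
Geostrophic balance rearranged: |∂P/∂n| = f ρ V_g
|∂P/∂n| = 1.33×10⁻⁴ × 1.08 × 42.0 = 6.04×10⁻³ Pa/m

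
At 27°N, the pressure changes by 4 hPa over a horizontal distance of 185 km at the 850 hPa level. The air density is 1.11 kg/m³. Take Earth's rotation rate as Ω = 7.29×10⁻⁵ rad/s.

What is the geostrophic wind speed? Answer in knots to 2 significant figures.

Coriolis parameter at 27°N:
f = 2Ω sin φ = 2 × 7.29×10⁻⁵ × sin 27° = 6.62×10⁻⁵ s⁻¹
Pressure gradient: |∂P/∂n| = 400 Pa / 185000 m = 2.16×10⁻³ Pa/m
Geostrophic balance (pressure-gradient force = Coriolis force):
V_g = (1/(fρ)) |∂P/∂n| = 2.16×10⁻³ / (6.62×10⁻⁵ × 1.11) = 29.4 m/s
Converting: 29.4 m/s × 1.944 = 57 knots

57 knots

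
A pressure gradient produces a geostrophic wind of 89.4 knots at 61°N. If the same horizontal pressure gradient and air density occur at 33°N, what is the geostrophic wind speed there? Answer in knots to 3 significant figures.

144 knots

With the same pressure gradient and density, V_g ∝ 1/f ∝ 1/sin φ.
V₂ = V₁ · sin φ₁ / sin φ₂ = 89.4 × sin 61° / sin 33°
V₂ = 89.4 × 0.8746/0.5446 = 144 knots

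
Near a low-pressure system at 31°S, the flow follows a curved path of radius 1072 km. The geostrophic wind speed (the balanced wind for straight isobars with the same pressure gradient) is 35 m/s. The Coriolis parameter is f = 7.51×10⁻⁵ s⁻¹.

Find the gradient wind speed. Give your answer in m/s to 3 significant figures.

26.4 m/s

Around a low, centrifugal force acts outward with Coriolis, so pressure-gradient force balances both:
(1/ρ)|∂P/∂n| = fV + V²/R  →  V² + fR·V − fR·V_g = 0
With fR = 7.51×10⁻⁵ × 1072×10³ m = 80.5 m/s:
V = [−fR + √((fR)² + 4 fR V_g)]/2 = [−80.5 + √(80.5² + 4×80.5×35)]/2 = 26.4 m/s
Subgeostrophic (V < V_g = 35 m/s), as expected around a low.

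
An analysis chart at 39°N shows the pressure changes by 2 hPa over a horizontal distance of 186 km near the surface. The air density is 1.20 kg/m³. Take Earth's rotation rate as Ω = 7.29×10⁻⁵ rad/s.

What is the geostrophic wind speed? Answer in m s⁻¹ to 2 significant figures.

9.8 m s⁻¹

Coriolis parameter at 39°N:
f = 2Ω sin φ = 2 × 7.29×10⁻⁵ × sin 39° = 9.18×10⁻⁵ s⁻¹
Pressure gradient: |∂P/∂n| = 200 Pa / 186000 m = 1.08×10⁻³ Pa/m
Geostrophic balance (pressure-gradient force = Coriolis force):
V_g = (1/(fρ)) |∂P/∂n| = 1.08×10⁻³ / (9.18×10⁻⁵ × 1.20) = 9.77 m/s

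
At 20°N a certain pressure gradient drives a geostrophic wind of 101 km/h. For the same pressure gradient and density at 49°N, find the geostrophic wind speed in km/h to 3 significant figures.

45.8 km/h

With the same pressure gradient and density, V_g ∝ 1/f ∝ 1/sin φ.
V₂ = V₁ · sin φ₁ / sin φ₂ = 101 × sin 20° / sin 49°
V₂ = 101 × 0.3420/0.7547 = 45.8 km/h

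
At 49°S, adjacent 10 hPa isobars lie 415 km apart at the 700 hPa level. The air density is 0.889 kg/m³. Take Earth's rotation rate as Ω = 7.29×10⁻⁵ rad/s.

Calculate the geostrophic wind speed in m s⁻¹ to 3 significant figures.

Coriolis parameter at 49°S:
f = 2Ω sin φ = 2 × 7.29×10⁻⁵ × sin 49° = 1.10×10⁻⁴ s⁻¹
Pressure gradient: |∂P/∂n| = 1000 Pa / 415000 m = 2.41×10⁻³ Pa/m
Geostrophic balance (pressure-gradient force = Coriolis force):
V_g = (1/(fρ)) |∂P/∂n| = 2.41×10⁻³ / (1.10×10⁻⁴ × 0.889) = 24.6 m/s

24.6 m s⁻¹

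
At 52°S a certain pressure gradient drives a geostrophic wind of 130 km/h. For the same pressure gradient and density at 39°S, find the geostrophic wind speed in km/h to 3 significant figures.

With the same pressure gradient and density, V_g ∝ 1/f ∝ 1/sin φ.
V₂ = V₁ · sin φ₁ / sin φ₂ = 130 × sin 52° / sin 39°
V₂ = 130 × 0.7880/0.6293 = 163 km/h

163 km/h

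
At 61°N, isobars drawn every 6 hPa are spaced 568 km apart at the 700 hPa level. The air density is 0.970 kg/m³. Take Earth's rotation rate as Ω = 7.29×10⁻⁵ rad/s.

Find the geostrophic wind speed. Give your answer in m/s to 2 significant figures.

8.5 m/s

Coriolis parameter at 61°N:
f = 2Ω sin φ = 2 × 7.29×10⁻⁵ × sin 61° = 1.28×10⁻⁴ s⁻¹
Pressure gradient: |∂P/∂n| = 600 Pa / 568000 m = 1.06×10⁻³ Pa/m
Geostrophic balance (pressure-gradient force = Coriolis force):
V_g = (1/(fρ)) |∂P/∂n| = 1.06×10⁻³ / (1.28×10⁻⁴ × 0.970) = 8.54 m/s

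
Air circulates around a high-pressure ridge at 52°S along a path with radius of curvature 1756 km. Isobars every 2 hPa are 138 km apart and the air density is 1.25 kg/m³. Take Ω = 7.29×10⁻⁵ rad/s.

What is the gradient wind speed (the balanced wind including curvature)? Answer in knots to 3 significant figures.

Coriolis parameter at 52°S:
f = 2Ω sin φ = 2 × 7.29×10⁻⁵ × sin 52° = 1.15×10⁻⁴ s⁻¹
Pressure gradient: |∂P/∂n| = 200 Pa / 138000 m = 1.45×10⁻³ Pa/m
Geostrophic speed: V_g = |∂P/∂n|/(fρ) = 1.45×10⁻³/(1.15×10⁻⁴ × 1.25) = 10.1 m/s
Around a high, pressure-gradient force acts outward with centrifugal, so Coriolis balances both:
fV = (1/ρ)|∂P/∂n| + V²/R  →  V² − fR·V + fR·V_g = 0
With fR = 1.15×10⁻⁴ × 1756×10³ m = 202 m/s:
V = [fR − √((fR)² − 4 fR V_g)]/2 = [202 − √(202² − 4×202×10.1)]/2 = 10.7 m/s
Supergeostrophic (V > V_g = 10.1 m/s), as expected around a high.
Converting: 10.7 m/s × 1.944 = 20.7 knots

20.7 knots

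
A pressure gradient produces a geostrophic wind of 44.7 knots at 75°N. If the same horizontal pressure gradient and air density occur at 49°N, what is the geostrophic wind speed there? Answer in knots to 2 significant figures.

57 knots

With the same pressure gradient and density, V_g ∝ 1/f ∝ 1/sin φ.
V₂ = V₁ · sin φ₁ / sin φ₂ = 44.7 × sin 75° / sin 49°
V₂ = 44.7 × 0.9659/0.7547 = 57 knots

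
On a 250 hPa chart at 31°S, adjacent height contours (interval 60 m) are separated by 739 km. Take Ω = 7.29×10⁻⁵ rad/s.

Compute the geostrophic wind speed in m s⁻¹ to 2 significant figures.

Coriolis parameter at 31°S:
f = 2Ω sin φ = 2 × 7.29×10⁻⁵ × sin 31° = 7.51×10⁻⁵ s⁻¹
Height gradient: |∂Z/∂n| = 60 m / 739000 m = 8.12×10⁻⁵
On a pressure surface, geostrophic balance gives V_g = (g/f)|∂Z/∂n|:
V_g = 9.81 × 8.12×10⁻⁵ / 7.51×10⁻⁵ = 10.6 m/s

11 m s⁻¹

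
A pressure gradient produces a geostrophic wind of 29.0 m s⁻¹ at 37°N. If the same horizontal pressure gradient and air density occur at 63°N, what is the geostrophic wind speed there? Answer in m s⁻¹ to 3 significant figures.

With the same pressure gradient and density, V_g ∝ 1/f ∝ 1/sin φ.
V₂ = V₁ · sin φ₁ / sin φ₂ = 29.0 × sin 37° / sin 63°
V₂ = 29.0 × 0.6018/0.8910 = 19.6 m s⁻¹

19.6 m s⁻¹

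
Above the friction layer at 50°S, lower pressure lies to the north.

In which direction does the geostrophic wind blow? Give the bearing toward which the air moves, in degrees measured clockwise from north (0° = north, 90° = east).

The pressure-gradient force points toward the north (bearing 000°).
Geostrophic balance: in the Southern Hemisphere the Coriolis force deflects motion to the left, so the geostrophic wind blows 90° to the left of the pressure-gradient force (low pressure on the right).
Rotating 000° by 90° counterclockwise gives 270° — the wind blows toward the west.

270°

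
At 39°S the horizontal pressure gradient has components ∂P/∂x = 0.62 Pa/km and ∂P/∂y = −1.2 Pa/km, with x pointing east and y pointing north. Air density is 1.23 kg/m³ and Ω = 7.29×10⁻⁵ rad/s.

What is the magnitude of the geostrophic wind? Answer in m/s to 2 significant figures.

12 m/s

Coriolis parameter at 39°S:
f = 2Ω sin φ = 2 × 7.29×10⁻⁵ × sin 39° = 9.18×10⁻⁵ s⁻¹
In the Southern Hemisphere f is negative: f = −9.18×10⁻⁵ s⁻¹.
Component geostrophic relations (x east, y north):
u_g = −(1/(fρ)) ∂P/∂y,  v_g = (1/(fρ)) ∂P/∂x
u_g = −(−1.2×10⁻³)/(−9.18×10⁻⁵ × 1.23) = −10.6 m/s;  v_g = (0.62×10⁻³)/(−9.18×10⁻⁵ × 1.23) = −5.49 m/s
|V_g| = √(u_g² + v_g²) = 12.0 m/s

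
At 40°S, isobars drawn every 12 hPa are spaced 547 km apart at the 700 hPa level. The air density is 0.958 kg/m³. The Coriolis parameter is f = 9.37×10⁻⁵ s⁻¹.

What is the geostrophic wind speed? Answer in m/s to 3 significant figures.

24.4 m/s

Pressure gradient: |∂P/∂n| = 1200 Pa / 547000 m = 2.19×10⁻³ Pa/m
Geostrophic balance (pressure-gradient force = Coriolis force):
V_g = (1/(fρ)) |∂P/∂n| = 2.19×10⁻³ / (9.37×10⁻⁵ × 0.958) = 24.4 m/s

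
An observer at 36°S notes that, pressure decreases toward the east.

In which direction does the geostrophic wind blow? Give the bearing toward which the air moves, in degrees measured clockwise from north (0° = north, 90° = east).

The pressure-gradient force points toward the east (bearing 090°).
Geostrophic balance: in the Southern Hemisphere the Coriolis force deflects motion to the left, so the geostrophic wind blows 90° to the left of the pressure-gradient force (low pressure on the right).
Rotating 090° by 90° counterclockwise gives 000° — the wind blows toward the north.

000°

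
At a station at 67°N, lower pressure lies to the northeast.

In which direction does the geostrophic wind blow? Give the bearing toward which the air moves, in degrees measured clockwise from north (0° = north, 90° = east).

135°

The pressure-gradient force points toward the northeast (bearing 045°).
Geostrophic balance: in the Northern Hemisphere the Coriolis force deflects motion to the right, so the geostrophic wind blows 90° to the right of the pressure-gradient force (low pressure on the left).
Rotating 045° by 90° clockwise gives 135° — the wind blows toward the southeast.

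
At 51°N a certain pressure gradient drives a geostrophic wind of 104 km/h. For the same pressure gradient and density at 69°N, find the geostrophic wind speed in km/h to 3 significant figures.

With the same pressure gradient and density, V_g ∝ 1/f ∝ 1/sin φ.
V₂ = V₁ · sin φ₁ / sin φ₂ = 104 × sin 51° / sin 69°
V₂ = 104 × 0.7771/0.9336 = 86.6 km/h

86.6 km/h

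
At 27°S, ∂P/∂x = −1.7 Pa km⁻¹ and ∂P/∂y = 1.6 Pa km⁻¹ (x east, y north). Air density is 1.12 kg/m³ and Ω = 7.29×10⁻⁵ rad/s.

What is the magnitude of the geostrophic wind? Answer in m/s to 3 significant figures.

31.5 m/s

Coriolis parameter at 27°S:
f = 2Ω sin φ = 2 × 7.29×10⁻⁵ × sin 27° = 6.62×10⁻⁵ s⁻¹
In the Southern Hemisphere f is negative: f = −6.62×10⁻⁵ s⁻¹.
Component geostrophic relations (x east, y north):
u_g = −(1/(fρ)) ∂P/∂y,  v_g = (1/(fρ)) ∂P/∂x
u_g = −(1.6×10⁻³)/(−6.62×10⁻⁵ × 1.12) = 21.6 m/s;  v_g = (−1.7×10⁻³)/(−6.62×10⁻⁵ × 1.12) = 22.9 m/s
|V_g| = √(u_g² + v_g²) = 31.5 m/s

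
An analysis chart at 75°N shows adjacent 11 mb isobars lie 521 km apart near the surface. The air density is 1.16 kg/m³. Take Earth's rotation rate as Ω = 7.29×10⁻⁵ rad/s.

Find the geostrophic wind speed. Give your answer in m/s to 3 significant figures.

12.9 m/s

Coriolis parameter at 75°N:
f = 2Ω sin φ = 2 × 7.29×10⁻⁵ × sin 75° = 1.41×10⁻⁴ s⁻¹
Pressure gradient: |∂P/∂n| = 1100 Pa / 521000 m = 2.11×10⁻³ Pa/m
Geostrophic balance (pressure-gradient force = Coriolis force):
V_g = (1/(fρ)) |∂P/∂n| = 2.11×10⁻³ / (1.41×10⁻⁴ × 1.16) = 12.9 m/s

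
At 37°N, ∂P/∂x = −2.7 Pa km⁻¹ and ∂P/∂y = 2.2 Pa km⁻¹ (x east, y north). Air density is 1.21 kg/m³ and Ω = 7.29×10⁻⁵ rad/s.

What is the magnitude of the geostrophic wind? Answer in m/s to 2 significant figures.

Coriolis parameter at 37°N:
f = 2Ω sin φ = 2 × 7.29×10⁻⁵ × sin 37° = 8.77×10⁻⁵ s⁻¹
Component geostrophic relations (x east, y north):
u_g = −(1/(fρ)) ∂P/∂y,  v_g = (1/(fρ)) ∂P/∂x
u_g = −(2.2×10⁻³)/(8.77×10⁻⁵ × 1.21) = −20.7 m/s;  v_g = (−2.7×10⁻³)/(8.77×10⁻⁵ × 1.21) = −25.4 m/s
|V_g| = √(u_g² + v_g²) = 32.8 m/s

33 m/s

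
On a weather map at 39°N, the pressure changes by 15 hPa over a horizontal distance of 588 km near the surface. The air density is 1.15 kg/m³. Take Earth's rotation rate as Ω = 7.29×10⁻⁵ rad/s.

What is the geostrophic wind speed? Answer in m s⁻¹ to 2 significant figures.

Coriolis parameter at 39°N:
f = 2Ω sin φ = 2 × 7.29×10⁻⁵ × sin 39° = 9.18×10⁻⁵ s⁻¹
Pressure gradient: |∂P/∂n| = 1500 Pa / 588000 m = 2.55×10⁻³ Pa/m
Geostrophic balance (pressure-gradient force = Coriolis force):
V_g = (1/(fρ)) |∂P/∂n| = 2.55×10⁻³ / (9.18×10⁻⁵ × 1.15) = 24.2 m/s

24 m s⁻¹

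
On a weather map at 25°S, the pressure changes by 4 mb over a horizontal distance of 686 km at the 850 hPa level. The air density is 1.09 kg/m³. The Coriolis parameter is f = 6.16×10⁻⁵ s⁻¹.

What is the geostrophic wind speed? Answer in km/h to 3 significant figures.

Pressure gradient: |∂P/∂n| = 400 Pa / 686000 m = 5.83×10⁻⁴ Pa/m
Geostrophic balance (pressure-gradient force = Coriolis force):
V_g = (1/(fρ)) |∂P/∂n| = 5.83×10⁻⁴ / (6.16×10⁻⁵ × 1.09) = 8.68 m/s
Converting: 8.68 m/s × 3.6 = 31.3 km/h

31.3 km/h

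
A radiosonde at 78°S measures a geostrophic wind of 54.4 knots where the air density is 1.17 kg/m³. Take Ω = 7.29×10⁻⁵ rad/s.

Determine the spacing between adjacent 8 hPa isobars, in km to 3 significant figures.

171 km

Coriolis parameter at 78°S:
f = 2Ω sin φ = 2 × 7.29×10⁻⁵ × sin 78° = 1.43×10⁻⁴ s⁻¹
Wind speed in SI: 54.4 knots = 28.0 m/s
Geostrophic balance rearranged: |∂P/∂n| = f ρ V_g
|∂P/∂n| = 1.43×10⁻⁴ × 1.17 × 28.0 = 4.67×10⁻³ Pa/m
Isobar spacing: Δn = ΔP/|∂P/∂n| = 800 Pa / 4.67×10⁻³ Pa/m = 171319 m ≈ 171 km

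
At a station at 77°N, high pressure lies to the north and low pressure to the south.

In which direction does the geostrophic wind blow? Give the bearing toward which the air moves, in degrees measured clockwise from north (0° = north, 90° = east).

The pressure-gradient force points toward the south (bearing 180°).
Geostrophic balance: in the Northern Hemisphere the Coriolis force deflects motion to the right, so the geostrophic wind blows 90° to the right of the pressure-gradient force (low pressure on the left).
Rotating 180° by 90° clockwise gives 270° — the wind blows toward the west.

270°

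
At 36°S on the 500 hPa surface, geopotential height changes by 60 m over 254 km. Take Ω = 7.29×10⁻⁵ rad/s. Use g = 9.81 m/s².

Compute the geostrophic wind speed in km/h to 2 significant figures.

Coriolis parameter at 36°S:
f = 2Ω sin φ = 2 × 7.29×10⁻⁵ × sin 36° = 8.57×10⁻⁵ s⁻¹
Height gradient: |∂Z/∂n| = 60 m / 254000 m = 2.36×10⁻⁴
On a pressure surface, geostrophic balance gives V_g = (g/f)|∂Z/∂n|:
V_g = 9.81 × 2.36×10⁻⁴ / 8.57×10⁻⁵ = 27.0 m/s
Converting: 27.0 m/s × 3.6 = 97 km/h

97 km/h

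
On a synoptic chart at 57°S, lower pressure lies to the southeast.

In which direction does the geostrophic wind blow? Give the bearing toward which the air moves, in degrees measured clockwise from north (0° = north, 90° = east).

The pressure-gradient force points toward the southeast (bearing 135°).
Geostrophic balance: in the Southern Hemisphere the Coriolis force deflects motion to the left, so the geostrophic wind blows 90° to the left of the pressure-gradient force (low pressure on the right).
Rotating 135° by 90° counterclockwise gives 045° — the wind blows toward the northeast.

045°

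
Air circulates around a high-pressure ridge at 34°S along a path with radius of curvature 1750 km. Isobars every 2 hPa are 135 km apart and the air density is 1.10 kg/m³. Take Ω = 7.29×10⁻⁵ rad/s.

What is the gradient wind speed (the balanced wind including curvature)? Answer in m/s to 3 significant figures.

19.1 m/s

Coriolis parameter at 34°S:
f = 2Ω sin φ = 2 × 7.29×10⁻⁵ × sin 34° = 8.15×10⁻⁵ s⁻¹
Pressure gradient: |∂P/∂n| = 200 Pa / 135000 m = 1.48×10⁻³ Pa/m
Geostrophic speed: V_g = |∂P/∂n|/(fρ) = 1.48×10⁻³/(8.15×10⁻⁵ × 1.10) = 16.5 m/s
Around a high, pressure-gradient force acts outward with centrifugal, so Coriolis balances both:
fV = (1/ρ)|∂P/∂n| + V²/R  →  V² − fR·V + fR·V_g = 0
With fR = 8.15×10⁻⁵ × 1750×10³ m = 143 m/s:
V = [fR − √((fR)² − 4 fR V_g)]/2 = [143 − √(143² − 4×143×16.5)]/2 = 19.1 m/s
Supergeostrophic (V > V_g = 16.5 m/s), as expected around a high.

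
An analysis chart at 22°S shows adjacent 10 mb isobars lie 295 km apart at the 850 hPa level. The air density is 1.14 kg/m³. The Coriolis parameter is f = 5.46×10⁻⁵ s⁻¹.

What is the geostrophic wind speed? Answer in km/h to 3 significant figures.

Pressure gradient: |∂P/∂n| = 1000 Pa / 295000 m = 3.39×10⁻³ Pa/m
Geostrophic balance (pressure-gradient force = Coriolis force):
V_g = (1/(fρ)) |∂P/∂n| = 3.39×10⁻³ / (5.46×10⁻⁵ × 1.14) = 54.5 m/s
Converting: 54.5 m/s × 3.6 = 196 km/h

196 km/h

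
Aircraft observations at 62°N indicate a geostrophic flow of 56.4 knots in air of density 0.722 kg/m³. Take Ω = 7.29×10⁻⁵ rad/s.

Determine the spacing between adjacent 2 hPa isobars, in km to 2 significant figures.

Coriolis parameter at 62°N:
f = 2Ω sin φ = 2 × 7.29×10⁻⁵ × sin 62° = 1.29×10⁻⁴ s⁻¹
Wind speed in SI: 56.4 knots = 29.0 m/s
Geostrophic balance rearranged: |∂P/∂n| = f ρ V_g
|∂P/∂n| = 1.29×10⁻⁴ × 0.722 × 29.0 = 2.70×10⁻³ Pa/m
Isobar spacing: Δn = ΔP/|∂P/∂n| = 200 Pa / 2.70×10⁻³ Pa/m = 74162 m ≈ 74 km

74 km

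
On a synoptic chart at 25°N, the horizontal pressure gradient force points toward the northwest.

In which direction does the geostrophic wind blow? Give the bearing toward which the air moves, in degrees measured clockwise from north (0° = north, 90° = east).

The pressure-gradient force points toward the northwest (bearing 315°).
Geostrophic balance: in the Northern Hemisphere the Coriolis force deflects motion to the right, so the geostrophic wind blows 90° to the right of the pressure-gradient force (low pressure on the left).
Rotating 315° by 90° clockwise gives 045° — the wind blows toward the northeast.

045°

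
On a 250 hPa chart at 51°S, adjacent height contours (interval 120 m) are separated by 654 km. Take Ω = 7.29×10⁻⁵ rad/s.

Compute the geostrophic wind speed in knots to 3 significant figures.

30.9 knots

Coriolis parameter at 51°S:
f = 2Ω sin φ = 2 × 7.29×10⁻⁵ × sin 51° = 1.13×10⁻⁴ s⁻¹
Height gradient: |∂Z/∂n| = 120 m / 654000 m = 1.83×10⁻⁴
On a pressure surface, geostrophic balance gives V_g = (g/f)|∂Z/∂n|:
V_g = 9.81 × 1.83×10⁻⁴ / 1.13×10⁻⁴ = 15.9 m/s
Converting: 15.9 m/s × 1.944 = 30.9 knots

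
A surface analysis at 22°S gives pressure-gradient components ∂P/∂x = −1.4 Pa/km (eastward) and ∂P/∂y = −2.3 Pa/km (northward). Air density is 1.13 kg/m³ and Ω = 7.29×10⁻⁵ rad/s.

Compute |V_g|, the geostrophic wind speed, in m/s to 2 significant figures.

44 m/s

Coriolis parameter at 22°S:
f = 2Ω sin φ = 2 × 7.29×10⁻⁵ × sin 22° = 5.46×10⁻⁵ s⁻¹
In the Southern Hemisphere f is negative: f = −5.46×10⁻⁵ s⁻¹.
Component geostrophic relations (x east, y north):
u_g = −(1/(fρ)) ∂P/∂y,  v_g = (1/(fρ)) ∂P/∂x
u_g = −(−2.3×10⁻³)/(−5.46×10⁻⁵ × 1.13) = −37.3 m/s;  v_g = (−1.4×10⁻³)/(−5.46×10⁻⁵ × 1.13) = 22.7 m/s
|V_g| = √(u_g² + v_g²) = 43.6 m/s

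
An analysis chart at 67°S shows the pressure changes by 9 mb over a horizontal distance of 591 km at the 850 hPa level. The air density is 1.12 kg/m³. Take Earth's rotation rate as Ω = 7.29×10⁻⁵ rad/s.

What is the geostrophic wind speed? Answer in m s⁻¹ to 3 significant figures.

Coriolis parameter at 67°S:
f = 2Ω sin φ = 2 × 7.29×10⁻⁵ × sin 67° = 1.34×10⁻⁴ s⁻¹
Pressure gradient: |∂P/∂n| = 900 Pa / 591000 m = 1.52×10⁻³ Pa/m
Geostrophic balance (pressure-gradient force = Coriolis force):
V_g = (1/(fρ)) |∂P/∂n| = 1.52×10⁻³ / (1.34×10⁻⁴ × 1.12) = 10.1 m/s

10.1 m s⁻¹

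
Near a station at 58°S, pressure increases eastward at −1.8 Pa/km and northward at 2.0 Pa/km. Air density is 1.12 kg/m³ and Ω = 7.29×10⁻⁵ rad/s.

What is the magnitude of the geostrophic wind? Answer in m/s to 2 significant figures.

19 m/s

Coriolis parameter at 58°S:
f = 2Ω sin φ = 2 × 7.29×10⁻⁵ × sin 58° = 1.24×10⁻⁴ s⁻¹
In the Southern Hemisphere f is negative: f = −1.24×10⁻⁴ s⁻¹.
Component geostrophic relations (x east, y north):
u_g = −(1/(fρ)) ∂P/∂y,  v_g = (1/(fρ)) ∂P/∂x
u_g = −(2.0×10⁻³)/(−1.24×10⁻⁴ × 1.12) = 14.4 m/s;  v_g = (−1.8×10⁻³)/(−1.24×10⁻⁴ × 1.12) = 13.0 m/s
|V_g| = √(u_g² + v_g²) = 19.4 m/s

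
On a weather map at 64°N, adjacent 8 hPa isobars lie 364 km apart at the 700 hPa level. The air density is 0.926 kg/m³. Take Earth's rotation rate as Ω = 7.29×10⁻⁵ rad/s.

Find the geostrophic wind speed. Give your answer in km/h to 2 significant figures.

65 km/h

Coriolis parameter at 64°N:
f = 2Ω sin φ = 2 × 7.29×10⁻⁵ × sin 64° = 1.31×10⁻⁴ s⁻¹
Pressure gradient: |∂P/∂n| = 800 Pa / 364000 m = 2.20×10⁻³ Pa/m
Geostrophic balance (pressure-gradient force = Coriolis force):
V_g = (1/(fρ)) |∂P/∂n| = 2.20×10⁻³ / (1.31×10⁻⁴ × 0.926) = 18.1 m/s
Converting: 18.1 m/s × 3.6 = 65 km/h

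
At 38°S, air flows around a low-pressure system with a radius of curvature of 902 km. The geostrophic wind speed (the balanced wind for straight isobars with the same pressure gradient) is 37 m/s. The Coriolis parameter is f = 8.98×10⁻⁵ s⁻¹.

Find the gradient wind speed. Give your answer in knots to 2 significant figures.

Around a low, centrifugal force acts outward with Coriolis, so pressure-gradient force balances both:
(1/ρ)|∂P/∂n| = fV + V²/R  →  V² + fR·V − fR·V_g = 0
With fR = 8.98×10⁻⁵ × 902×10³ m = 81.0 m/s:
V = [−fR + √((fR)² + 4 fR V_g)]/2 = [−81.0 + √(81.0² + 4×81.0×37)]/2 = 27.6 m/s
Subgeostrophic (V < V_g = 37 m/s), as expected around a low.
Converting: 27.6 m/s × 1.944 = 54 knots

54 knots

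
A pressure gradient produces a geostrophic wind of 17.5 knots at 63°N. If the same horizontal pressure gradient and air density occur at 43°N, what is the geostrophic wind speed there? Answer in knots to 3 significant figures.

22.9 knots

With the same pressure gradient and density, V_g ∝ 1/f ∝ 1/sin φ.
V₂ = V₁ · sin φ₁ / sin φ₂ = 17.5 × sin 63° / sin 43°
V₂ = 17.5 × 0.8910/0.6820 = 22.9 knots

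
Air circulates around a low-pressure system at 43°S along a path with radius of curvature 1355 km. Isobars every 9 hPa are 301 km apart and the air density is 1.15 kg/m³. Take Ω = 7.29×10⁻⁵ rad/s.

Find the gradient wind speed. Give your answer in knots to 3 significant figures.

43.6 knots

Coriolis parameter at 43°S:
f = 2Ω sin φ = 2 × 7.29×10⁻⁵ × sin 43° = 9.94×10⁻⁵ s⁻¹
Pressure gradient: |∂P/∂n| = 900 Pa / 301000 m = 2.99×10⁻³ Pa/m
Geostrophic speed: V_g = |∂P/∂n|/(fρ) = 2.99×10⁻³/(9.94×10⁻⁵ × 1.15) = 26.1 m/s
Around a low, centrifugal force acts outward with Coriolis, so pressure-gradient force balances both:
(1/ρ)|∂P/∂n| = fV + V²/R  →  V² + fR·V − fR·V_g = 0
With fR = 9.94×10⁻⁵ × 1355×10³ m = 135 m/s:
V = [−fR + √((fR)² + 4 fR V_g)]/2 = [−135 + √(135² + 4×135×26.1)]/2 = 22.4 m/s
Subgeostrophic (V < V_g = 26.1 m/s), as expected around a low.
Converting: 22.4 m/s × 1.944 = 43.6 knots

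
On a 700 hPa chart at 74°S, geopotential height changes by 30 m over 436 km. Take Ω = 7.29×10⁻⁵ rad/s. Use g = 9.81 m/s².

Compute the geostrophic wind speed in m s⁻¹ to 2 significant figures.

4.8 m s⁻¹

Coriolis parameter at 74°S:
f = 2Ω sin φ = 2 × 7.29×10⁻⁵ × sin 74° = 1.40×10⁻⁴ s⁻¹
Height gradient: |∂Z/∂n| = 30 m / 436000 m = 6.88×10⁻⁵
On a pressure surface, geostrophic balance gives V_g = (g/f)|∂Z/∂n|:
V_g = 9.81 × 6.88×10⁻⁵ / 1.40×10⁻⁴ = 4.82 m/s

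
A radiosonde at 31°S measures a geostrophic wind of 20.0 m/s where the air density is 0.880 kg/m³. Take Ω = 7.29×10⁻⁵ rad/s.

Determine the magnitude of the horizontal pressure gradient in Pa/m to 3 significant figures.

Coriolis parameter at 31°S:
f = 2Ω sin φ = 2 × 7.29×10⁻⁵ × sin 31° = 7.51×10⁻⁵ s⁻¹
Geostrophic balance rearranged: |∂P/∂n| = f ρ V_g
|∂P/∂n| = 7.51×10⁻⁵ × 0.880 × 20.0 = 1.32×10⁻³ Pa/m

1.32×10⁻³ Pa/m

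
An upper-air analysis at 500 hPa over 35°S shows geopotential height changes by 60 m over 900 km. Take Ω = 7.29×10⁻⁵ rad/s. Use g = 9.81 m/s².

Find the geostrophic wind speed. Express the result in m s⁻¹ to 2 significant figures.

7.8 m s⁻¹

Coriolis parameter at 35°S:
f = 2Ω sin φ = 2 × 7.29×10⁻⁵ × sin 35° = 8.36×10⁻⁵ s⁻¹
Height gradient: |∂Z/∂n| = 60 m / 900000 m = 6.67×10⁻⁵
On a pressure surface, geostrophic balance gives V_g = (g/f)|∂Z/∂n|:
V_g = 9.81 × 6.67×10⁻⁵ / 8.36×10⁻⁵ = 7.82 m/s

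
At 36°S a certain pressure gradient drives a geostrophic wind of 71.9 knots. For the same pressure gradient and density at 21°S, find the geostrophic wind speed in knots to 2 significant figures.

120 knots

With the same pressure gradient and density, V_g ∝ 1/f ∝ 1/sin φ.
V₂ = V₁ · sin φ₁ / sin φ₂ = 71.9 × sin 36° / sin 21°
V₂ = 71.9 × 0.5878/0.3584 = 120 knots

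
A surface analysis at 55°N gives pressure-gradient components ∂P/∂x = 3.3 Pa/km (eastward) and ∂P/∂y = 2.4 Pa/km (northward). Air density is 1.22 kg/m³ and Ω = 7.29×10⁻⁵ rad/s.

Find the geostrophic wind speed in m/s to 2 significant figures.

28 m/s

Coriolis parameter at 55°N:
f = 2Ω sin φ = 2 × 7.29×10⁻⁵ × sin 55° = 1.19×10⁻⁴ s⁻¹
Component geostrophic relations (x east, y north):
u_g = −(1/(fρ)) ∂P/∂y,  v_g = (1/(fρ)) ∂P/∂x
u_g = −(2.4×10⁻³)/(1.19×10⁻⁴ × 1.22) = −16.5 m/s;  v_g = (3.3×10⁻³)/(1.19×10⁻⁴ × 1.22) = 22.6 m/s
|V_g| = √(u_g² + v_g²) = 28.0 m/s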